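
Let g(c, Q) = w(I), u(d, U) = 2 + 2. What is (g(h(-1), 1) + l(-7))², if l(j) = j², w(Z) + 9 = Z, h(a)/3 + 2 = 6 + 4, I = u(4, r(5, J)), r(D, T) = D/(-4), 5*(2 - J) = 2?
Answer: 1936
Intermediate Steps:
J = 8/5 (J = 2 - ⅕*2 = 2 - ⅖ = 8/5 ≈ 1.6000)
r(D, T) = -D/4 (r(D, T) = D*(-¼) = -D/4)
u(d, U) = 4
I = 4
h(a) = 24 (h(a) = -6 + 3*(6 + 4) = -6 + 3*10 = -6 + 30 = 24)
w(Z) = -9 + Z
g(c, Q) = -5 (g(c, Q) = -9 + 4 = -5)
(g(h(-1), 1) + l(-7))² = (-5 + (-7)²)² = (-5 + 49)² = 44² = 1936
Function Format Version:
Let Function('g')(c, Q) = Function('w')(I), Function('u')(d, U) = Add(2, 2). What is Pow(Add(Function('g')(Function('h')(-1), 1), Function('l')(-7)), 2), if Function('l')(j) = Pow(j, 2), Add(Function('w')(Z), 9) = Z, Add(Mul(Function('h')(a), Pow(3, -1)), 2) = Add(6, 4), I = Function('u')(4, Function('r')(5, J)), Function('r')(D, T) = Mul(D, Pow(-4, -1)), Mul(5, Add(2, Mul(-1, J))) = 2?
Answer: 1936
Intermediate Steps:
J = Rational(8, 5) (J = Add(2, Mul(Rational(-1, 5), 2)) = Add(2, Rational(-2, 5)) = Rational(8, 5) ≈ 1.6000)
Function('r')(D, T) = Mul(Rational(-1, 4), D) (Function('r')(D, T) = Mul(D, Rational(-1, 4)) = Mul(Rational(-1, 4), D))
Function('u')(d, U) = 4
I = 4
Function('h')(a) = 24 (Function('h')(a) = Add(-6, Mul(3, Add(6, 4))) = Add(-6, Mul(3, 10)) = Add(-6, 30) = 24)
Function('w')(Z) = Add(-9, Z)
Function('g')(c, Q) = -5 (Function('g')(c, Q) = Add(-9, 4) = -5)
Pow(Add(Function('g')(Function('h')(-1), 1), Function('l')(-7)), 2) = Pow(Add(-5, Pow(-7, 2)), 2) = Pow(Add(-5, 49), 2) = Pow(44, 2) = 1936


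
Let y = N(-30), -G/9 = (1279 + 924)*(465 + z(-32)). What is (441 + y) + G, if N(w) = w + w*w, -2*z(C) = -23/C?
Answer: -589511595/64 ≈ -9.2111e+6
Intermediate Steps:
z(C) = 23/(2*C) (z(C) = -(-23)/(2*C) = 23/(2*C))
G = -589595499/64 (G = -9*(1279 + 924)*(465 + (23/2)/(-32)) = -19827*(465 + (23/2)*(-1/32)) = -19827*(465 - 23/64) = -19827*29737/64 = -9*65510611/64 = -589595499/64 ≈ -9.2124e+6)
N(w) = w + w²
y = 870 (y = -30*(1 - 30) = -30*(-29) = 870)
(441 + y) + G = (441 + 870) - 589595499/64 = 1311 - 589595499/64 = -589511595/64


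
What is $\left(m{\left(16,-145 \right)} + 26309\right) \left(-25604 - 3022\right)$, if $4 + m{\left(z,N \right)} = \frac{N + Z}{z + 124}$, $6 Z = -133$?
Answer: $- \frac{105416184887}{140} \approx -7.5297 \cdot 10^{8}$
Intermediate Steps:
$Z = - \frac{133}{6}$ ($Z = \frac{1}{6} \left(-133\right) = - \frac{133}{6} \approx -22.167$)
$m{\left(z,N \right)} = -4 + \frac{- \frac{133}{6} + N}{124 + z}$ ($m{\left(z,N \right)} = -4 + \frac{N - \frac{133}{6}}{z + 124} = -4 + \frac{- \frac{133}{6} + N}{124 + z}$)
$\left(m{\left(16,-145 \right)} + 26309\right) \left(-25604 - 3022\right) = \left(\frac{- \frac{3109}{6} - 145 - 64}{124 + 16} + 26309\right) \left(-25604 - 3022\right) = \left(\frac{- \frac{3109}{6} - 145 - 64}{140} + 26309\right) \left(-28626\right) = \left(\frac{1}{140} \left(- \frac{4363}{6}\right) + 26309\right) \left(-28626\right) = \left(- \frac{4363}{840} + 26309\right) \left(-28626\right) = \frac{22095197}{840} \left(-28626\right) = - \frac{105416184887}{140}$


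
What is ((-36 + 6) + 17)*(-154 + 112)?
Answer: 546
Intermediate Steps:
((-36 + 6) + 17)*(-154 + 112) = (-30 + 17)*(-42) = -13*(-42) = 546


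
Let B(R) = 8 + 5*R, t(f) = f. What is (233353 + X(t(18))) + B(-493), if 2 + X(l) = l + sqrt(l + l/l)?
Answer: 230912 + sqrt(19) ≈ 2.3092e+5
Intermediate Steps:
X(l) = -2 + l + sqrt(1 + l) (X(l) = -2 + (l + sqrt(l + l/l)) = -2 + (l + sqrt(l + 1)) = -2 + (l + sqrt(1 + l)) = -2 + l + sqrt(1 + l))
(233353 + X(t(18))) + B(-493) = (233353 + (-2 + 18 + sqrt(1 + 18))) + (8 + 5*(-493)) = (233353 + (-2 + 18 + sqrt(19))) + (8 - 2465) = (233353 + (16 + sqrt(19))) - 2457 = (233369 + sqrt(19)) - 2457 = 230912 + sqrt(19)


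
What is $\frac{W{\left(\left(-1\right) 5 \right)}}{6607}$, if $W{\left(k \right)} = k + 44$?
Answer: $\frac{39}{6607} \approx 0.0059028$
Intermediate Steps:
$W{\left(k \right)} = 44 + k$
$\frac{W{\left(\left(-1\right) 5 \right)}}{6607} = \frac{44 - 5}{6607} = \left(44 - 5\right) \frac{1}{6607} = 39 \cdot \frac{1}{6607} = \frac{39}{6607}$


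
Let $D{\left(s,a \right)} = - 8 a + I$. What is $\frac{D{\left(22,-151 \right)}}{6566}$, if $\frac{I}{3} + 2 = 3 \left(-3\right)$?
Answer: $\frac{1175}{6566} \approx 0.17895$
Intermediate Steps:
$I = -33$ ($I = -6 + 3 \cdot 3 \left(-3\right) = -6 + 3 \left(-9\right) = -6 - 27 = -33$)
$D{\left(s,a \right)} = -33 - 8 a$ ($D{\left(s,a \right)} = - 8 a - 33 = -33 - 8 a$)
$\frac{D{\left(22,-151 \right)}}{6566} = \frac{-33 - -1208}{6566} = \left(-33 + 1208\right) \frac{1}{6566} = 1175 \cdot \frac{1}{6566} = \frac{1175}{6566}$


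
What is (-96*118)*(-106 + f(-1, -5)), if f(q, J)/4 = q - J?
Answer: 1019520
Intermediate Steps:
f(q, J) = -4*J + 4*q (f(q, J) = 4*(q - J) = -4*J + 4*q)
(-96*118)*(-106 + f(-1, -5)) = (-96*118)*(-106 + (-4*(-5) + 4*(-1))) = -11328*(-106 + (20 - 4)) = -11328*(-106 + 16) = -11328*(-90) = 1019520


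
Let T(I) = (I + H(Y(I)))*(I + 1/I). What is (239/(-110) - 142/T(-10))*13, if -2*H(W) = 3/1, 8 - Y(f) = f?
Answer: -11278761/255530 ≈ -44.139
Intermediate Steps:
Y(f) = 8 - f
H(W) = -3/2 (H(W) = -3/(2*1) = -3/2)
T(I) = (-3/2 + I)*(I + 1/I) (T(I) = (I - 3/2)*(I + 1/I) = (-3/2 + I)*(I + 1/I))
(239/(-110) - 142/T(-10))*13 = (239/(-110) - 142/(1 + (-10)² - 3/2*(-10) - 3/2/(-10)))*13 = (239*(-1/110) - 142/(1 + 100 + 15 - 3/2*(-⅒)))*13 = (-239/110 - 142/(1 + 100 + 15 + 3/20))*13 = (-239/110 - 142/2323/20)*13 = (-239/110 - 142*20/2323)*13 = (-239/110 - 2840/2323)*13 = -867597/255530*13 = -11278761/255530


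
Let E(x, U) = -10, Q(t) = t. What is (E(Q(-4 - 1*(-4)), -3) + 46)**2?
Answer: 1296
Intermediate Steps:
(E(Q(-4 - 1*(-4)), -3) + 46)**2 = (-10 + 46)**2 = 36**2 = 1296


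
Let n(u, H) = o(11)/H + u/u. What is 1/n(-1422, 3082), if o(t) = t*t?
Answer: 3082/3203 ≈ 0.96222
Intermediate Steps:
o(t) = t²
n(u, H) = 1 + 121/H (n(u, H) = 11²/H + u/u = 121/H + 1 = 1 + 121/H)
1/n(-1422, 3082) = 1/((121 + 3082)/3082) = 1/((1/3082)*3203) = 1/(3203/3082) = 3082/3203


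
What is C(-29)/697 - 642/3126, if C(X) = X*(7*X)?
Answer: 2992548/363137 ≈ 8.2408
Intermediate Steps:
C(X) = 7*X²
C(-29)/697 - 642/3126 = (7*(-29)²)/697 - 642/3126 = (7*841)*(1/697) - 642*1/3126 = 5887*(1/697) - 107/521 = 5887/697 - 107/521 = 2992548/363137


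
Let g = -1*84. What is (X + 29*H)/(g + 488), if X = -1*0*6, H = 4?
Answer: 29/101 ≈ 0.28713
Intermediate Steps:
X = 0 (X = 0*6 = 0)
g = -84
(X + 29*H)/(g + 488) = (0 + 29*4)/(-84 + 488) = (0 + 116)/404 = 116*(1/404) = 29/101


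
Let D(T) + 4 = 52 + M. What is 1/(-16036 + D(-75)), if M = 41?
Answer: -1/15947 ≈ -6.2708e-5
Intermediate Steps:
D(T) = 89 (D(T) = -4 + (52 + 41) = -4 + 93 = 89)
1/(-16036 + D(-75)) = 1/(-16036 + 89) = 1/(-15947) = -1/15947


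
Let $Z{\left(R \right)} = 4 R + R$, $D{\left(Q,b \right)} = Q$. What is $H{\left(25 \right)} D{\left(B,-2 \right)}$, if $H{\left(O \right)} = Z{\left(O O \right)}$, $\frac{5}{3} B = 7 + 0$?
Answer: $13125$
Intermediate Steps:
$B = \frac{21}{5}$ ($B = \frac{3 \left(7 + 0\right)}{5} = \frac{3}{5} \cdot 7 = \frac{21}{5} \approx 4.2$)
$Z{\left(R \right)} = 5 R$
$H{\left(O \right)} = 5 O^{2}$ ($H{\left(O \right)} = 5 O O = 5 O^{2}$)
$H{\left(25 \right)} D{\left(B,-2 \right)} = 5 \cdot 25^{2} \cdot \frac{21}{5} = 5 \cdot 625 \cdot \frac{21}{5} = 3125 \cdot \frac{21}{5} = 13125$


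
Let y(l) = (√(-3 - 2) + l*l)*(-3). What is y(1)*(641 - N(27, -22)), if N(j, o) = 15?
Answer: -1878 - 1878*I*√5 ≈ -1878.0 - 4199.3*I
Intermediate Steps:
y(l) = -3*l² - 3*I*√5 (y(l) = (√(-5) + l²)*(-3) = (I*√5 + l²)*(-3) = (l² + I*√5)*(-3) = -3*l² - 3*I*√5)
y(1)*(641 - N(27, -22)) = (-3*1² - 3*I*√5)*(641 - 1*15) = (-3*1 - 3*I*√5)*(641 - 15) = (-3 - 3*I*√5)*626 = -1878 - 1878*I*√5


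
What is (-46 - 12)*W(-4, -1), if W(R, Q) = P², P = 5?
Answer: -1450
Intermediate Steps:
W(R, Q) = 25 (W(R, Q) = 5² = 25)
(-46 - 12)*W(-4, -1) = (-46 - 12)*25 = -58*25 = -1450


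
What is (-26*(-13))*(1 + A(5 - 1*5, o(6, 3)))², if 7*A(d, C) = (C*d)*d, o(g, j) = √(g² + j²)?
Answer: 338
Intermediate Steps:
A(d, C) = C*d²/7 (A(d, C) = ((C*d)*d)/7 = (C*d²)/7 = C*d²/7)
(-26*(-13))*(1 + A(5 - 1*5, o(6, 3)))² = (-26*(-13))*(1 + √(6² + 3²)*(5 - 1*5)²/7)² = 338*(1 + √(36 + 9)*(5 - 5)²/7)² = 338*(1 + (⅐)*√45*0²)² = 338*(1 + (⅐)*(3*√5)*0)² = 338*(1 + 0)² = 338*1² = 338*1 = 338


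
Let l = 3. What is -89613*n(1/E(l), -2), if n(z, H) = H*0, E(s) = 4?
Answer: 0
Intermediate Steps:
n(z, H) = 0
-89613*n(1/E(l), -2) = -89613*0 = 0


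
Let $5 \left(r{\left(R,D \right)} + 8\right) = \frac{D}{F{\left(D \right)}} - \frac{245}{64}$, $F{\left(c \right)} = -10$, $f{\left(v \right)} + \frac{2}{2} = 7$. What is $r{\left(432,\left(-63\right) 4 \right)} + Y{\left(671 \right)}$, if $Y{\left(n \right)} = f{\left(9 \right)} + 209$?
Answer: $\frac{338039}{1600} \approx 211.27$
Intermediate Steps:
$f{\left(v \right)} = 6$ ($f{\left(v \right)} = -1 + 7 = 6$)
$r{\left(R,D \right)} = - \frac{561}{64} - \frac{D}{50}$ ($r{\left(R,D \right)} = -8 + \frac{\frac{D}{-10} - \frac{245}{64}}{5} = -8 + \frac{D \left(- \frac{1}{10}\right) - \frac{245}{64}}{5} = -8 + \frac{- \frac{D}{10} - \frac{245}{64}}{5} = -8 + \frac{- \frac{245}{64} - \frac{D}{10}}{5} = -8 - \left(\frac{49}{64} + \frac{D}{50}\right) = - \frac{561}{64} - \frac{D}{50}$)
$Y{\left(n \right)} = 215$ ($Y{\left(n \right)} = 6 + 209 = 215$)
$r{\left(432,\left(-63\right) 4 \right)} + Y{\left(671 \right)} = \left(- \frac{561}{64} - \frac{\left(-63\right) 4}{50}\right) + 215 = \left(- \frac{561}{64} - - \frac{126}{25}\right) + 215 = \left(- \frac{561}{64} + \frac{126}{25}\right) + 215 = - \frac{5961}{1600} + 215 = \frac{338039}{1600}$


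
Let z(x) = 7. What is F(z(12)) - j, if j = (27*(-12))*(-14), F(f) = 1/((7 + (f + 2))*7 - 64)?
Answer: -217727/48 ≈ -4536.0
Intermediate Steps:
F(f) = 1/(-1 + 7*f) (F(f) = 1/((7 + (2 + f))*7 - 64) = 1/((9 + f)*7 - 64) = 1/((63 + 7*f) - 64) = 1/(-1 + 7*f))
j = 4536 (j = -324*(-14) = 4536)
F(z(12)) - j = 1/(-1 + 7*7) - 1*4536 = 1/(-1 + 49) - 4536 = 1/48 - 4536 = -217727/48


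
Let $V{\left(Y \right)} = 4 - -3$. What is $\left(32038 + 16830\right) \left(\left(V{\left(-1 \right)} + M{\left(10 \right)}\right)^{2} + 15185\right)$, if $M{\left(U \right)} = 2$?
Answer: $746018888$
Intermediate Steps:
$V{\left(Y \right)} = 7$ ($V{\left(Y \right)} = 4 + 3 = 7$)
$\left(32038 + 16830\right) \left(\left(V{\left(-1 \right)} + M{\left(10 \right)}\right)^{2} + 15185\right) = \left(32038 + 16830\right) \left(\left(7 + 2\right)^{2} + 15185\right) = 48868 \left(9^{2} + 15185\right) = 48868 \left(81 + 15185\right) = 48868 \cdot 15266 = 746018888$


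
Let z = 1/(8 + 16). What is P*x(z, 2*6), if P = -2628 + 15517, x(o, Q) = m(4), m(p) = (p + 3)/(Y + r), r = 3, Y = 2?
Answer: 90223/5 ≈ 18045.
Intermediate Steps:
z = 1/24 ≈ 0.041667
m(p) = 3/5 + p/5 (m(p) = (p + 3)/(2 + 3) = (3 + p)/5 = (3 + p)*(1/5) = 3/5 + p/5)
x(o, Q) = 7/5 (x(o, Q) = 3/5 + (1/5)*4 = 3/5 + 4/5 = 7/5)
P = 12889
P*x(z, 2*6) = 12889*(7/5) = 90223/5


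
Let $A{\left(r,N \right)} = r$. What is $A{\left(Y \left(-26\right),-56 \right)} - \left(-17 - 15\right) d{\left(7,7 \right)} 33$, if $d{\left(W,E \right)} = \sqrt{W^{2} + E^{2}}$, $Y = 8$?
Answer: $-208 + 7392 \sqrt{2} \approx 10246.0$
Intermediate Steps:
$d{\left(W,E \right)} = \sqrt{E^{2} + W^{2}}$
$A{\left(Y \left(-26\right),-56 \right)} - \left(-17 - 15\right) d{\left(7,7 \right)} 33 = 8 \left(-26\right) - \left(-17 - 15\right) \sqrt{7^{2} + 7^{2}} \cdot 33 = -208 - - 32 \sqrt{49 + 49} \cdot 33 = -208 - - 32 \sqrt{98} \cdot 33 = -208 - - 32 \cdot 7 \sqrt{2} \cdot 33 = -208 - - 224 \sqrt{2} \cdot 33 = -208 - - 7392 \sqrt{2} = -208 + 7392 \sqrt{2}$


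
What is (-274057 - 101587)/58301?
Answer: -375644/58301 ≈ -6.4432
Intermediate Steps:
(-274057 - 101587)/58301 = -375644*1/58301 = -375644/58301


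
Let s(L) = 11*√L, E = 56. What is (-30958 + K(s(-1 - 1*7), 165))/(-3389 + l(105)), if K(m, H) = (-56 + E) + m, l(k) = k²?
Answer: -673/166 + 11*I*√2/3818 ≈ -4.0542 + 0.0040745*I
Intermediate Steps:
K(m, H) = m (K(m, H) = (-56 + 56) + m = 0 + m = m)
(-30958 + K(s(-1 - 1*7), 165))/(-3389 + l(105)) = (-30958 + 11*√(-1 - 1*7))/(-3389 + 105²) = (-30958 + 11*√(-1 - 7))/(-3389 + 11025) = (-30958 + 11*√(-8))/7636 = (-30958 + 11*(2*I*√2))*(1/7636) = (-30958 + 22*I*√2)*(1/7636) = -673/166 + 11*I*√2/3818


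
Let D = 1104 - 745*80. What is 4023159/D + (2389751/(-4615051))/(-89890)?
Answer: -119213931280190251/1733349019576960 ≈ -68.777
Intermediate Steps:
D = -58496 (D = 1104 - 59600 = -58496)
4023159/D + (2389751/(-4615051))/(-89890) = 4023159/(-58496) + (2389751/(-4615051))/(-89890) = 4023159*(-1/58496) + (2389751*(-1/4615051))*(-1/89890) = -4023159/58496 - 341393/659293*(-1/89890) = -4023159/58496 + 341393/59263847770 = -119213931280190251/1733349019576960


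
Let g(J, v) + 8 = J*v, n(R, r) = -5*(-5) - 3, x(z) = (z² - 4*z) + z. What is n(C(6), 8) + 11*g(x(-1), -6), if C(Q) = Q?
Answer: -330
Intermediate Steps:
x(z) = z² - 3*z
n(R, r) = 22 (n(R, r) = 25 - 3 = 22)
g(J, v) = -8 + J*v
n(C(6), 8) + 11*g(x(-1), -6) = 22 + 11*(-8 - (-3 - 1)*(-6)) = 22 + 11*(-8 - 1*(-4)*(-6)) = 22 + 11*(-8 + 4*(-6)) = 22 + 11*(-8 - 24) = 22 + 11*(-32) = 22 - 352 = -330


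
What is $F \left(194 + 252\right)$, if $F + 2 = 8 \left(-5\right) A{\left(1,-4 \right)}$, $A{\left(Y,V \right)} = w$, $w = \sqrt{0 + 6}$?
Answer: $-892 - 17840 \sqrt{6} \approx -44591.0$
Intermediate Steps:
$w = \sqrt{6} \approx 2.4495$
$A{\left(Y,V \right)} = \sqrt{6}$
$F = -2 - 40 \sqrt{6}$ ($F = -2 + 8 \left(-5\right) \sqrt{6} = -2 - 40 \sqrt{6} \approx -99.98$)
$F \left(194 + 252\right) = \left(-2 - 40 \sqrt{6}\right) \left(194 + 252\right) = \left(-2 - 40 \sqrt{6}\right) 446 = -892 - 17840 \sqrt{6}$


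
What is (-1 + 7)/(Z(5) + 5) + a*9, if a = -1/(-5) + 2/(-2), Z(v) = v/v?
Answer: -31/5 ≈ -6.2000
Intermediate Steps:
Z(v) = 1
a = -⅘ (a = -1*(-⅕) + 2*(-½) = ⅕ - 1 = -⅘ ≈ -0.80000)
(-1 + 7)/(Z(5) + 5) + a*9 = (-1 + 7)/(1 + 5) - ⅘*9 = 6/6 - 36/5 = 6*(⅙) - 36/5 = 1 - 36/5 = -31/5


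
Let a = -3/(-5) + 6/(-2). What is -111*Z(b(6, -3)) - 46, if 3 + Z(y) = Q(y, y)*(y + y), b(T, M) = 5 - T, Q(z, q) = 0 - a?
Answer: 4099/5 ≈ 819.80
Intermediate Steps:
a = -12/5 (a = -3*(-⅕) + 6*(-½) = ⅗ - 3 = -12/5 ≈ -2.4000)
Q(z, q) = 12/5 (Q(z, q) = 0 - 1*(-12/5) = 0 + 12/5 = 12/5)
Z(y) = -3 + 24*y/5 (Z(y) = -3 + 12*(y + y)/5 = -3 + 12*(2*y)/5 = -3 + 24*y/5)
-111*Z(b(6, -3)) - 46 = -111*(-3 + 24*(5 - 1*6)/5) - 46 = -111*(-3 + 24*(5 - 6)/5) - 46 = -111*(-3 + (24/5)*(-1)) - 46 = -111*(-3 - 24/5) - 46 = -111*(-39/5) - 46 = 4329/5 - 46 = 4099/5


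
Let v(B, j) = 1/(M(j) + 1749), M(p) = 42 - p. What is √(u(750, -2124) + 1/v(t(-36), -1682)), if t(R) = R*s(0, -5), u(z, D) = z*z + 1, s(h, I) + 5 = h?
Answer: 3*√62886 ≈ 752.31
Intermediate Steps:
s(h, I) = -5 + h
u(z, D) = 1 + z² (u(z, D) = z² + 1 = 1 + z²)
t(R) = -5*R (t(R) = R*(-5 + 0) = R*(-5) = -5*R)
v(B, j) = 1/(1791 - j) (v(B, j) = 1/((42 - j) + 1749) = 1/(1791 - j))
√(u(750, -2124) + 1/v(t(-36), -1682)) = √((1 + 750²) + 1/(-1/(-1791 - 1682))) = √((1 + 562500) + 1/(-1/(-3473))) = √(562501 + 1/(-1*(-1/3473))) = √(562501 + 1/(1/3473)) = √(562501 + 3473) = √565974 = 3*√62886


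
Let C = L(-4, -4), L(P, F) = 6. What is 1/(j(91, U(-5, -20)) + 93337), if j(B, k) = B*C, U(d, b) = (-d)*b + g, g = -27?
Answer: 1/93883 ≈ 1.0652e-5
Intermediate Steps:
C = 6
U(d, b) = -27 - b*d (U(d, b) = (-d)*b - 27 = -b*d - 27 = -27 - b*d)
j(B, k) = 6*B (j(B, k) = B*6 = 6*B)
1/(j(91, U(-5, -20)) + 93337) = 1/(6*91 + 93337) = 1/(546 + 93337) = 1/93883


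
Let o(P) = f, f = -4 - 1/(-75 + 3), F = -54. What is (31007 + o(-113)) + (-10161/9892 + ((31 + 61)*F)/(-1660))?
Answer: 2291058388897/73893240 ≈ 31005.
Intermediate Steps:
f = -287/72 (f = -4 - 1/(-72) = -4 - 1*(-1/72) = -4 + 1/72 = -287/72 ≈ -3.9861)
o(P) = -287/72
(31007 + o(-113)) + (-10161/9892 + ((31 + 61)*F)/(-1660)) = (31007 - 287/72) + (-10161/9892 + ((31 + 61)*(-54))/(-1660)) = 2232217/72 + (-10161*1/9892 + (92*(-54))*(-1/1660)) = 2232217/72 + (-10161/9892 - 4968*(-1/1660)) = 2232217/72 + (-10161/9892 + 1242/415) = 2232217/72 + 8069049/4105180 = 2291058388897/73893240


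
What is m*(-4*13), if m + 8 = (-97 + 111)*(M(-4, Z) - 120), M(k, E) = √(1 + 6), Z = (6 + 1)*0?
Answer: 87776 - 728*√7 ≈ 85850.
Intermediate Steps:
Z = 0 (Z = 7*0 = 0)
M(k, E) = √7
m = -1688 + 14*√7 (m = -8 + (-97 + 111)*(√7 - 120) = -8 + 14*(-120 + √7) = -8 + (-1680 + 14*√7) = -1688 + 14*√7 ≈ -1651.0)
m*(-4*13) = (-1688 + 14*√7)*(-4*13) = (-1688 + 14*√7)*(-52) = 87776 - 728*√7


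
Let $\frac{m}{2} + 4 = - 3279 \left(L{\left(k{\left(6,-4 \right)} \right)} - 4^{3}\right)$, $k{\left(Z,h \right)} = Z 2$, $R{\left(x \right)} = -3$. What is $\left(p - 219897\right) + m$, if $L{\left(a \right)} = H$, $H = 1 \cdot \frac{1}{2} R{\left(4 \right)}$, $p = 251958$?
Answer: $461602$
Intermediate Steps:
$k{\left(Z,h \right)} = 2 Z$
$H = - \frac{3}{2}$ ($H = 1 \cdot \frac{1}{2} \left(-3\right) = \frac{1}{2} \left(-3\right) = - \frac{3}{2} \approx -1.5$)
$L{\left(a \right)} = - \frac{3}{2}$
$m = 429541$ ($m = -8 + 2 \left(- 3279 \left(- \frac{3}{2} - 4^{3}\right)\right) = -8 + 2 \left(- 3279 \left(- \frac{3}{2} - 64\right)\right) = -8 + 2 \left(\left(-3279\right) \left(- \frac{131}{2}\right)\right) = -8 + 2 \cdot \frac{429549}{2} = -8 + 429549 = 429541$)
$\left(p - 219897\right) + m = \left(251958 - 219897\right) + 429541 = 32061 + 429541 = 461602$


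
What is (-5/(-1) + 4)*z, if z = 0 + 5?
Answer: 45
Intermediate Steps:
z = 5
(-5/(-1) + 4)*z = (-5/(-1) + 4)*5 = (-5*(-1) + 4)*5 = (5 + 4)*5 = 9*5 = 45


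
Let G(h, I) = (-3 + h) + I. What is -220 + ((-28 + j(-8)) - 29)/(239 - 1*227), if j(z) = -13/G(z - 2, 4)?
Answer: -6065/27 ≈ -224.63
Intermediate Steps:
G(h, I) = -3 + I + h
j(z) = -13/(-1 + z) (j(z) = -13/(-3 + 4 + (z - 2)) = -13/(-3 + 4 + (-2 + z)) = -13/(-1 + z))
-220 + ((-28 + j(-8)) - 29)/(239 - 1*227) = -220 + ((-28 - 13/(-1 - 8)) - 29)/(239 - 1*227) = -220 + ((-28 - 13/(-9)) - 29)/(239 - 227) = -220 + ((-28 - 13*(-⅑)) - 29)/12 = -220 + ((-28 + 13/9) - 29)*(1/12) = -220 + (-239/9 - 29)*(1/12) = -220 - 500/9*1/12 = -220 - 125/27 = -6065/27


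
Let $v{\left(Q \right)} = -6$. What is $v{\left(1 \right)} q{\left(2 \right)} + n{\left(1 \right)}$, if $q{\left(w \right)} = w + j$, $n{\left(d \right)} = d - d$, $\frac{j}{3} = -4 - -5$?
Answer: $-30$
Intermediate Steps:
$j = 3$ ($j = 3 \left(-4 - -5\right) = 3 \left(-4 + 5\right) = 3 \cdot 1 = 3$)
$n{\left(d \right)} = 0$
$q{\left(w \right)} = 3 + w$ ($q{\left(w \right)} = w + 3 = 3 + w$)
$v{\left(1 \right)} q{\left(2 \right)} + n{\left(1 \right)} = - 6 \left(3 + 2\right) + 0 = \left(-6\right) 5 + 0 = -30 + 0 = -30$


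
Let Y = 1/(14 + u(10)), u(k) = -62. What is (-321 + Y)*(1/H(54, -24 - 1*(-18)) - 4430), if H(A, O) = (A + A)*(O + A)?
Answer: 353869518671/248832 ≈ 1.4221e+6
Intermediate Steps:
H(A, O) = 2*A*(A + O) (H(A, O) = (2*A)*(A + O) = 2*A*(A + O))
Y = -1/48 (Y = 1/(14 - 62) = 1/(-48) = -1/48 ≈ -0.020833)
(-321 + Y)*(1/H(54, -24 - 1*(-18)) - 4430) = (-321 - 1/48)*(1/(2*54*(54 + (-24 - 1*(-18)))) - 4430) = -15409*(1/(2*54*(54 + (-24 + 18))) - 4430)/48 = -15409*(1/(2*54*(54 - 6)) - 4430)/48 = -15409*(1/(2*54*48) - 4430)/48 = -15409*(1/5184 - 4430)/48 = -15409/48*(-22965119/5184) = 353869518671/248832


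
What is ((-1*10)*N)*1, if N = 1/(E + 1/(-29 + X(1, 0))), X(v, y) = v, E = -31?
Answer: 280/869 ≈ 0.32221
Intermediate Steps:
N = -28/869 (N = 1/(-31 + 1/(-29 + 1)) = 1/(-31 + 1/(-28)) = 1/(-31 - 1/28) = 1/(-869/28) = -28/869 ≈ -0.032221)
((-1*10)*N)*1 = (-1*10*(-28/869))*1 = -10*(-28/869)*1 = (280/869)*1 = 280/869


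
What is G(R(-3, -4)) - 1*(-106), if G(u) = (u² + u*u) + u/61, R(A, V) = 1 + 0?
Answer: 6589/61 ≈ 108.02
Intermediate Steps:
R(A, V) = 1
G(u) = 2*u² + u/61 (G(u) = (u² + u²) + u*(1/61) = 2*u² + u/61)
G(R(-3, -4)) - 1*(-106) = (1/61)*1*(1 + 122*1) - 1*(-106) = (1/61)*1*(1 + 122) + 106 = (1/61)*1*123 + 106 = 123/61 + 106 = 6589/61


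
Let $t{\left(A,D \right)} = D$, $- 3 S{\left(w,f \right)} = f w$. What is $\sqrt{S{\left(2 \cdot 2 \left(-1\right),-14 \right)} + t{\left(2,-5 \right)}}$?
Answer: $\frac{i \sqrt{213}}{3} \approx 4.8648 i$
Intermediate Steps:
$S{\left(w,f \right)} = - \frac{f w}{3}$
$\sqrt{S{\left(2 \cdot 2 \left(-1\right),-14 \right)} + t{\left(2,-5 \right)}} = \sqrt{\left(- \frac{1}{3}\right) \left(-14\right) 2 \cdot 2 \left(-1\right) - 5} = \sqrt{\left(- \frac{1}{3}\right) \left(-14\right) 4 \left(-1\right) - 5} = \sqrt{\left(- \frac{1}{3}\right) \left(-14\right) \left(-4\right) - 5} = \sqrt{- \frac{56}{3} - 5} = \sqrt{- \frac{71}{3}} = \frac{i \sqrt{213}}{3}$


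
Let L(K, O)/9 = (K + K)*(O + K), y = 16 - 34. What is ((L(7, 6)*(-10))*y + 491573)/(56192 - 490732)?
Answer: -786413/434540 ≈ -1.8098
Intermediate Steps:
y = -18
L(K, O) = 18*K*(K + O) (L(K, O) = 9*((K + K)*(O + K)) = 9*((2*K)*(K + O)) = 9*(2*K*(K + O)) = 18*K*(K + O))
((L(7, 6)*(-10))*y + 491573)/(56192 - 490732) = (((18*7*(7 + 6))*(-10))*(-18) + 491573)/(56192 - 490732) = (((18*7*13)*(-10))*(-18) + 491573)/(-434540) = ((1638*(-10))*(-18) + 491573)*(-1/434540) = (-16380*(-18) + 491573)*(-1/434540) = (294840 + 491573)*(-1/434540) = 786413*(-1/434540) = -786413/434540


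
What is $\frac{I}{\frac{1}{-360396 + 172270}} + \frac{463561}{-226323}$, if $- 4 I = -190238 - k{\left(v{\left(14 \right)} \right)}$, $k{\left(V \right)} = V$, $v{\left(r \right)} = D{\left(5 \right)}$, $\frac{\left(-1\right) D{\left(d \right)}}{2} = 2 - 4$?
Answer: $- \frac{2024994856680790}{226323} \approx -8.9474 \cdot 10^{9}$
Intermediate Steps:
$D{\left(d \right)} = 4$ ($D{\left(d \right)} = - 2 \left(2 - 4\right) = \left(-2\right) \left(-2\right) = 4$)
$v{\left(r \right)} = 4$
$I = \frac{95121}{2}$ ($I = - \frac{-190238 - 4}{4} = \left(- \frac{1}{4}\right) \left(-190242\right) = \frac{95121}{2} \approx 47561.0$)
$\frac{I}{\frac{1}{-360396 + 172270}} + \frac{463561}{-226323} = \frac{95121}{2 \frac{1}{-360396 + 172270}} + \frac{463561}{-226323} = \frac{95121}{2 \frac{1}{-188126}} + 463561 \left(- \frac{1}{226323}\right) = \frac{95121}{2 \left(- \frac{1}{188126}\right)} - \frac{463561}{226323} = \frac{95121}{2} \left(-188126\right) - \frac{463561}{226323} = -8947366623 - \frac{463561}{226323} = - \frac{2024994856680790}{226323}$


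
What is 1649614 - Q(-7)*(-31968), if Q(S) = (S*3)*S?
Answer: 6348910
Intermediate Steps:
Q(S) = 3*S² (Q(S) = (3*S)*S = 3*S²)
1649614 - Q(-7)*(-31968) = 1649614 - 3*(-7)²*(-31968) = 1649614 - 3*49*(-31968) = 1649614 - 147*(-31968) = 1649614 - 1*(-4699296) = 1649614 + 4699296 = 6348910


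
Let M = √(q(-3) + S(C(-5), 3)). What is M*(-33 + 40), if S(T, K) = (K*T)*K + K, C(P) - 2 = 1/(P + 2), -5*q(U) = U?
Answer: 7*√465/5 ≈ 30.189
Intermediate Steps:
q(U) = -U/5
C(P) = 2 + 1/(2 + P) (C(P) = 2 + 1/(P + 2) = 2 + 1/(2 + P))
S(T, K) = K + T*K² (S(T, K) = T*K² + K = K + T*K²)
M = √465/5 (M = √(-⅕*(-3) + 3*(1 + 3*((5 + 2*(-5))/(2 - 5)))) = √(⅗ + 3*(1 + 3*((5 - 10)/(-3)))) = √(⅗ + 3*(1 + 3*(-⅓*(-5)))) = √(⅗ + 3*(1 + 3*(5/3))) = √(⅗ + 3*(1 + 5)) = √(⅗ + 3*6) = √(⅗ + 18) = √(93/5) = √465/5 ≈ 4.3128)
M*(-33 + 40) = (√465/5)*(-33 + 40) = (√465/5)*7 = 7*√465/5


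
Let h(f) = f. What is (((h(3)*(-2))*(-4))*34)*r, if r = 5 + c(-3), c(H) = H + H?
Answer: -816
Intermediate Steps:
c(H) = 2*H
r = -1 (r = 5 + 2*(-3) = 5 - 6 = -1)
(((h(3)*(-2))*(-4))*34)*r = (((3*(-2))*(-4))*34)*(-1) = (-6*(-4)*34)*(-1) = (24*34)*(-1) = 816*(-1) = -816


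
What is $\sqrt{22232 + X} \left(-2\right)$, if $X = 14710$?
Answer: $- 2 \sqrt{36942} \approx -384.41$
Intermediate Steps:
$\sqrt{22232 + X} \left(-2\right) = \sqrt{22232 + 14710} \left(-2\right) = \sqrt{36942} \left(-2\right) = - 2 \sqrt{36942}$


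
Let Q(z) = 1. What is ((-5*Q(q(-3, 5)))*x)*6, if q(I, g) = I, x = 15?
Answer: -450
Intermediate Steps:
((-5*Q(q(-3, 5)))*x)*6 = (-5*1*15)*6 = -5*15*6 = -75*6 = -450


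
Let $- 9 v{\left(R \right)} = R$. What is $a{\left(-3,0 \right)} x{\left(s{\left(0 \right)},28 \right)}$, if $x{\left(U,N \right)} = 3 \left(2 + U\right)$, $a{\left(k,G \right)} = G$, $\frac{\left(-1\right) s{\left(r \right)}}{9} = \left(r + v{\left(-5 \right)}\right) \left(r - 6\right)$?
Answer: $0$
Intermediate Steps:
$v{\left(R \right)} = - \frac{R}{9}$
$s{\left(r \right)} = - 9 \left(-6 + r\right) \left(\frac{5}{9} + r\right)$ ($s{\left(r \right)} = - 9 \left(r - - \frac{5}{9}\right) \left(r - 6\right) = - 9 \left(r + \frac{5}{9}\right) \left(-6 + r\right) = - 9 \left(\frac{5}{9} + r\right) \left(-6 + r\right) = - 9 \left(-6 + r\right) \left(\frac{5}{9} + r\right)$)
$x{\left(U,N \right)} = 6 + 3 U$
$a{\left(-3,0 \right)} x{\left(s{\left(0 \right)},28 \right)} = 0 \left(6 + 3 \left(30 - 9 \cdot 0^{2} + 49 \cdot 0\right)\right) = 0 \left(6 + 3 \left(30 - 0 + 0\right)\right) = 0 \left(6 + 3 \left(30 + 0 + 0\right)\right) = 0 \left(6 + 3 \cdot 30\right) = 0 \left(6 + 90\right) = 0 \cdot 96 = 0$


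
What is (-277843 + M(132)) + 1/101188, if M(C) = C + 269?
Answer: -28073801095/101188 ≈ -2.7744e+5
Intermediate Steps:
M(C) = 269 + C
(-277843 + M(132)) + 1/101188 = (-277843 + (269 + 132)) + 1/101188 = (-277843 + 401) + 1/101188 = -277442 + 1/101188 = -28073801095/101188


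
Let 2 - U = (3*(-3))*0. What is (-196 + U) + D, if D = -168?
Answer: -362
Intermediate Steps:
U = 2 (U = 2 - 3*(-3)*0 = 2 - (-9)*0 = 2 - 1*0 = 2 + 0 = 2)
(-196 + U) + D = (-196 + 2) - 168 = -194 - 168 = -362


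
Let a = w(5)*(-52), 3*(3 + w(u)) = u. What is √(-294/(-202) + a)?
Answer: √6499047/303 ≈ 8.4136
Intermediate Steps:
w(u) = -3 + u/3
a = 208/3 (a = (-3 + (⅓)*5)*(-52) = (-3 + 5/3)*(-52) = -4/3*(-52) = 208/3 ≈ 69.333)
√(-294/(-202) + a) = √(-294/(-202) + 208/3) = √(-294*(-1/202) + 208/3) = √(147/101 + 208/3) = √(21449/303) = √6499047/303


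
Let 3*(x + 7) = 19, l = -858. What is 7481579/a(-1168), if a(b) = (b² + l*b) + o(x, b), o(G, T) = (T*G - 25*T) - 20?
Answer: 22444737/7188980 ≈ 3.1221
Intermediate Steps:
x = -⅔ (x = -7 + (⅓)*19 = -7 + 19/3 = -⅔ ≈ -0.66667)
o(G, T) = -20 - 25*T + G*T (o(G, T) = (G*T - 25*T) - 20 = (-25*T + G*T) - 20 = -20 - 25*T + G*T)
a(b) = -20 + b² - 2651*b/3 (a(b) = (b² - 858*b) + (-20 - 25*b - 2*b/3) = (b² - 858*b) + (-20 - 77*b/3) = -20 + b² - 2651*b/3)
7481579/a(-1168) = 7481579/(-20 + (-1168)² - 2651/3*(-1168)) = 7481579/(-20 + 1364224 + 3096368/3) = 7481579/(7188980/3) = 7481579*(3/7188980) = 22444737/7188980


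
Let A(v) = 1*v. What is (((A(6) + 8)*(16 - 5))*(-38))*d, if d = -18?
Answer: 105336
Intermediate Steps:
A(v) = v
(((A(6) + 8)*(16 - 5))*(-38))*d = (((6 + 8)*(16 - 5))*(-38))*(-18) = ((14*11)*(-38))*(-18) = (154*(-38))*(-18) = -5852*(-18) = 105336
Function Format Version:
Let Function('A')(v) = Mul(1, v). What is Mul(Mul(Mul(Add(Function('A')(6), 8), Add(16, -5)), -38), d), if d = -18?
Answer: 105336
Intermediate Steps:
Function('A')(v) = v
Mul(Mul(Mul(Add(Function('A')(6), 8), Add(16, -5)), -38), d) = Mul(Mul(Mul(Add(6, 8), Add(16, -5)), -38), -18) = Mul(Mul(Mul(14, 11), -38), -18) = Mul(Mul(154, -38), -18) = Mul(-5852, -18) = 105336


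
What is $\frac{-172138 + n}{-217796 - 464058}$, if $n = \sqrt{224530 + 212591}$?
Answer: $\frac{86069}{340927} - \frac{3 \sqrt{48569}}{681854} \approx 0.25149$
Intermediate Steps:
$n = 3 \sqrt{48569}$ ($n = \sqrt{437121} = 3 \sqrt{48569} \approx 661.15$)
$\frac{-172138 + n}{-217796 - 464058} = \frac{-172138 + 3 \sqrt{48569}}{-217796 - 464058} = \frac{-172138 + 3 \sqrt{48569}}{-681854} = \left(-172138 + 3 \sqrt{48569}\right) \left(- \frac{1}{681854}\right) = \frac{86069}{340927} - \frac{3 \sqrt{48569}}{681854}$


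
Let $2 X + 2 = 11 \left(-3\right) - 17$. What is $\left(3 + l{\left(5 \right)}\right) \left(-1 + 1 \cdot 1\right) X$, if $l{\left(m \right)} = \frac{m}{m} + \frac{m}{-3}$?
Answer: $0$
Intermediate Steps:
$l{\left(m \right)} = 1 - \frac{m}{3}$ ($l{\left(m \right)} = 1 + m \left(- \frac{1}{3}\right) = 1 - \frac{m}{3}$)
$X = -26$ ($X = -1 + \frac{11 \left(-3\right) - 17}{2} = -1 + \frac{-33 - 17}{2} = -1 + \frac{1}{2} \left(-50\right) = -1 - 25 = -26$)
$\left(3 + l{\left(5 \right)}\right) \left(-1 + 1 \cdot 1\right) X = \left(3 + \left(1 - \frac{5}{3}\right)\right) \left(-1 + 1 \cdot 1\right) \left(-26\right) = \left(3 + \left(1 - \frac{5}{3}\right)\right) \left(-1 + 1\right) \left(-26\right) = \left(3 - \frac{2}{3}\right) 0 \left(-26\right) = \frac{7}{3} \cdot 0 \left(-26\right) = 0 \left(-26\right) = 0$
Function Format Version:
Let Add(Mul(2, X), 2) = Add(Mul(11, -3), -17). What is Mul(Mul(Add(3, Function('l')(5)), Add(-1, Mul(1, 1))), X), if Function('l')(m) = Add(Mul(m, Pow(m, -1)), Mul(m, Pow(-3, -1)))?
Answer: 0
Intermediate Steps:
Function('l')(m) = Add(1, Mul(Rational(-1, 3), m)) (Function('l')(m) = Add(1, Mul(m, Rational(-1, 3))) = Add(1, Mul(Rational(-1, 3), m)))
X = -26 (X = Add(-1, Mul(Rational(1, 2), Add(Mul(11, -3), -17))) = Add(-1, Mul(Rational(1, 2), Add(-33, -17))) = Add(-1, Mul(Rational(1, 2), -50)) = Add(-1, -25) = -26)
Mul(Mul(Add(3, Function('l')(5)), Add(-1, Mul(1, 1))), X) = Mul(Mul(Add(3, Add(1, Mul(Rational(-1, 3), 5))), Add(-1, Mul(1, 1))), -26) = Mul(Mul(Add(3, Add(1, Rational(-5, 3))), Add(-1, 1)), -26) = Mul(Mul(Add(3, Rational(-2, 3)), 0), -26) = Mul(Mul(Rational(7, 3), 0), -26) = Mul(0, -26) = 0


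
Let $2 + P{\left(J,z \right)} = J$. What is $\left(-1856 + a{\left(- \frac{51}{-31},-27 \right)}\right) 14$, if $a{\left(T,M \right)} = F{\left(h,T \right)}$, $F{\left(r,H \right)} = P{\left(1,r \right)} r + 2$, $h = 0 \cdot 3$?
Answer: $-25956$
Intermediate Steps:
$P{\left(J,z \right)} = -2 + J$
$h = 0$
$F{\left(r,H \right)} = 2 - r$ ($F{\left(r,H \right)} = \left(-2 + 1\right) r + 2 = - r + 2 = 2 - r$)
$a{\left(T,M \right)} = 2$ ($a{\left(T,M \right)} = 2 - 0 = 2 + 0 = 2$)
$\left(-1856 + a{\left(- \frac{51}{-31},-27 \right)}\right) 14 = \left(-1856 + 2\right) 14 = \left(-1854\right) 14 = -25956$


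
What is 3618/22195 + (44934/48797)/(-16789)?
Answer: 2963059439664/18183316628435 ≈ 0.16295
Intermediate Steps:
3618/22195 + (44934/48797)/(-16789) = 3618*(1/22195) + (44934*(1/48797))*(-1/16789) = 3618/22195 + (44934/48797)*(-1/16789) = 3618/22195 - 44934/819252833 = 2963059439664/18183316628435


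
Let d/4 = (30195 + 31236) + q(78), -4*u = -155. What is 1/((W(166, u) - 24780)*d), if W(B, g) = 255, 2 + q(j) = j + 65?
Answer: -1/6040213200 ≈ -1.6556e-10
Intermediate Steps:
u = 155/4 (u = -¼*(-155) = 155/4 ≈ 38.750)
q(j) = 63 + j (q(j) = -2 + (j + 65) = -2 + (65 + j) = 63 + j)
d = 246288 (d = 4*((30195 + 31236) + (63 + 78)) = 4*(61431 + 141) = 4*61572 = 246288)
1/((W(166, u) - 24780)*d) = 1/((255 - 24780)*246288) = (1/246288)/(-24525) = -1/24525*1/246288 = -1/6040213200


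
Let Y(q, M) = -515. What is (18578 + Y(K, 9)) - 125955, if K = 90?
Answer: -107892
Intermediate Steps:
(18578 + Y(K, 9)) - 125955 = (18578 - 515) - 125955 = 18063 - 125955 = -107892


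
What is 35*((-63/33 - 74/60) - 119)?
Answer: -282149/66 ≈ -4275.0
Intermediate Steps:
35*((-63/33 - 74/60) - 119) = 35*((-63*1/33 - 74*1/60) - 119) = 35*((-21/11 - 37/30) - 119) = 35*(-1037/330 - 119) = 35*(-40307/330) = -282149/66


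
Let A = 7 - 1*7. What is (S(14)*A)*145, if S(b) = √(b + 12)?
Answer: 0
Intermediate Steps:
S(b) = √(12 + b)
A = 0 (A = 7 - 7 = 0)
(S(14)*A)*145 = (√(12 + 14)*0)*145 = (√26*0)*145 = 0*145 = 0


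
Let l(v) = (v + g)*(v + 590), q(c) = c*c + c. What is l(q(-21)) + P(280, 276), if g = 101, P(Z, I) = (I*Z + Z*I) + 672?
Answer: 681442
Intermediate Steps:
P(Z, I) = 672 + 2*I*Z (P(Z, I) = (I*Z + I*Z) + 672 = 2*I*Z + 672 = 672 + 2*I*Z)
q(c) = c + c**2 (q(c) = c**2 + c = c + c**2)
l(v) = (101 + v)*(590 + v) (l(v) = (v + 101)*(v + 590) = (101 + v)*(590 + v))
l(q(-21)) + P(280, 276) = (59590 + (-21*(1 - 21))**2 + 691*(-21*(1 - 21))) + (672 + 2*276*280) = (59590 + (-21*(-20))**2 + 691*(-21*(-20))) + (672 + 154560) = (59590 + 420**2 + 691*420) + 155232 = (59590 + 176400 + 290220) + 155232 = 526210 + 155232 = 681442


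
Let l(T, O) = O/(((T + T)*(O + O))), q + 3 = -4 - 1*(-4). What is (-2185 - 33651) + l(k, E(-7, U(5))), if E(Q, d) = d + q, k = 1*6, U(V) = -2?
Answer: -860063/24 ≈ -35836.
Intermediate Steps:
q = -3 (q = -3 + (-4 - 1*(-4)) = -3 + (-4 + 4) = -3 + 0 = -3)
k = 6
E(Q, d) = -3 + d (E(Q, d) = d - 3 = -3 + d)
l(T, O) = 1/(4*T) (l(T, O) = O/(((2*T)*(2*O))) = O/((4*O*T)) = O*(1/(4*O*T)) = 1/(4*T))
(-2185 - 33651) + l(k, E(-7, U(5))) = (-2185 - 33651) + (1/4)/6 = -35836 + (1/4)*(1/6) = -35836 + 1/24 = -860063/24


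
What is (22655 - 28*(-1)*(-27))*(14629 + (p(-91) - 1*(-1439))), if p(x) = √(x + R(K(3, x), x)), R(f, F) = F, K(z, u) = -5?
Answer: 351873132 + 21899*I*√182 ≈ 3.5187e+8 + 2.9543e+5*I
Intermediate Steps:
p(x) = √2*√x (p(x) = √(x + x) = √(2*x) = √2*√x)
(22655 - 28*(-1)*(-27))*(14629 + (p(-91) - 1*(-1439))) = (22655 - 28*(-1)*(-27))*(14629 + (√2*√(-91) - 1*(-1439))) = (22655 + 28*(-27))*(14629 + (√2*(I*√91) + 1439)) = (22655 - 756)*(14629 + (I*√182 + 1439)) = 21899*(14629 + (1439 + I*√182)) = 21899*(16068 + I*√182) = 351873132 + 21899*I*√182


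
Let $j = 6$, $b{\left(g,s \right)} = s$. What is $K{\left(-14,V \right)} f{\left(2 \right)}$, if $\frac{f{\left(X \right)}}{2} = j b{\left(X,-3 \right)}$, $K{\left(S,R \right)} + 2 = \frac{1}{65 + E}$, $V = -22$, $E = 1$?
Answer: $\frac{786}{11} \approx 71.455$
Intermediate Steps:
$K{\left(S,R \right)} = - \frac{131}{66}$ ($K{\left(S,R \right)} = -2 + \frac{1}{65 + 1} = -2 + \frac{1}{66} = - \frac{131}{66}$)
$f{\left(X \right)} = -36$ ($f{\left(X \right)} = 2 \cdot 6 \left(-3\right) = 2 \left(-18\right) = -36$)
$K{\left(-14,V \right)} f{\left(2 \right)} = \left(- \frac{131}{66}\right) \left(-36\right) = \frac{786}{11}$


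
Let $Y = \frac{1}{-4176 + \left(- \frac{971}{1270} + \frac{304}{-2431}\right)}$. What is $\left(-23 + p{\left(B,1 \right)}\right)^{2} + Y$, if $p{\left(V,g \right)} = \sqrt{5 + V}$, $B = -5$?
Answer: $\frac{6821771270459}{12895603701} \approx 529.0$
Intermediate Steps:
$Y = - \frac{3087370}{12895603701}$ ($Y = \frac{1}{-4176 + \left(\left(-971\right) \frac{1}{1270} + 304 \left(- \frac{1}{2431}\right)\right)} = \frac{1}{-4176 - \frac{2746581}{3087370}} = \frac{1}{- \frac{12895603701}{3087370}} = - \frac{3087370}{12895603701} \approx -0.00023941$)
$\left(-23 + p{\left(B,1 \right)}\right)^{2} + Y = \left(-23 + \sqrt{5 - 5}\right)^{2} - \frac{3087370}{12895603701} = \left(-23 + \sqrt{0}\right)^{2} - \frac{3087370}{12895603701} = \left(-23 + 0\right)^{2} - \frac{3087370}{12895603701} = \left(-23\right)^{2} - \frac{3087370}{12895603701} = 529 - \frac{3087370}{12895603701} = \frac{6821771270459}{12895603701}$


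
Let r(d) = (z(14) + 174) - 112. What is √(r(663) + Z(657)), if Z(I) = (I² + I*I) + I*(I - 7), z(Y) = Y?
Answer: 2*√322606 ≈ 1136.0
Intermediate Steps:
r(d) = 76 (r(d) = (14 + 174) - 112 = 188 - 112 = 76)
Z(I) = 2*I² + I*(-7 + I) (Z(I) = (I² + I²) + I*(-7 + I) = 2*I² + I*(-7 + I))
√(r(663) + Z(657)) = √(76 + 657*(-7 + 3*657)) = √(76 + 657*(-7 + 1971)) = √(76 + 657*1964) = √(76 + 1290348) = √1290424 = 2*√322606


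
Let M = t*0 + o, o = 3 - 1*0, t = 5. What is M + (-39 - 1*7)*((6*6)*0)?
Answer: 3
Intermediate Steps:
o = 3 (o = 3 + 0 = 3)
M = 3 (M = 5*0 + 3 = 0 + 3 = 3)
M + (-39 - 1*7)*((6*6)*0) = 3 + (-39 - 1*7)*((6*6)*0) = 3 + (-39 - 7)*(36*0) = 3 - 46*0 = 3 + 0 = 3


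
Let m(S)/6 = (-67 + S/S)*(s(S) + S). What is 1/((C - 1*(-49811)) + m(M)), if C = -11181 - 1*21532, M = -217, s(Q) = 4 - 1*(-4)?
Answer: 1/99862 ≈ 1.0014e-5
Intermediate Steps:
s(Q) = 8 (s(Q) = 4 + 4 = 8)
m(S) = -3168 - 396*S (m(S) = 6*((-67 + S/S)*(8 + S)) = 6*((-67 + 1)*(8 + S)) = 6*(-66*(8 + S)) = 6*(-528 - 66*S) = -3168 - 396*S)
C = -32713 (C = -11181 - 21532 = -32713)
1/((C - 1*(-49811)) + m(M)) = 1/((-32713 - 1*(-49811)) + (-3168 - 396*(-217))) = 1/((-32713 + 49811) + (-3168 + 85932)) = 1/(17098 + 82764) = 1/99862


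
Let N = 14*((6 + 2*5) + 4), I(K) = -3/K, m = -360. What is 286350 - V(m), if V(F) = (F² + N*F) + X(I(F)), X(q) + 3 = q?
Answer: 30906359/120 ≈ 2.5755e+5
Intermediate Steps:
N = 280 (N = 14*((6 + 10) + 4) = 14*(16 + 4) = 14*20 = 280)
X(q) = -3 + q
V(F) = -3 + F² - 3/F + 280*F (V(F) = (F² + 280*F) + (-3 - 3/F) = -3 + F² - 3/F + 280*F)
286350 - V(m) = 286350 - (-3 + (-360)² - 3/(-360) + 280*(-360)) = 286350 - (-3 + 129600 - 3*(-1/360) - 100800) = 286350 - (-3 + 129600 + 1/120 - 100800) = 286350 - 1*3455641/120 = 286350 - 3455641/120 = 30906359/120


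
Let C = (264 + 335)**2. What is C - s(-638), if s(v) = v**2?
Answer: -48243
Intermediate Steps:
C = 358801 (C = 599**2 = 358801)
C - s(-638) = 358801 - 1*(-638)**2 = 358801 - 1*407044 = 358801 - 407044 = -48243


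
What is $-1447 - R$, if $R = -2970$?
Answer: $1523$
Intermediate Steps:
$-1447 - R = -1447 - -2970 = -1447 + 2970 = 1523$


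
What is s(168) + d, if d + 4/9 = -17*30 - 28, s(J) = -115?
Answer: -5881/9 ≈ -653.44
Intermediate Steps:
d = -4846/9 (d = -4/9 + (-17*30 - 28) = -4/9 + (-510 - 28) = -4/9 - 538 = -4846/9 ≈ -538.44)
s(168) + d = -115 - 4846/9 = -5881/9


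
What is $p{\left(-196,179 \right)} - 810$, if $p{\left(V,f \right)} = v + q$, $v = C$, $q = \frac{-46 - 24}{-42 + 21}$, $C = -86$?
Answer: $- \frac{2678}{3} \approx -892.67$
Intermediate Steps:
$q = \frac{10}{3}$ ($q = - \frac{70}{-21} = \left(-70\right) \left(- \frac{1}{21}\right) = \frac{10}{3} \approx 3.3333$)
$v = -86$
$p{\left(V,f \right)} = - \frac{248}{3}$ ($p{\left(V,f \right)} = -86 + \frac{10}{3} = - \frac{248}{3}$)
$p{\left(-196,179 \right)} - 810 = - \frac{248}{3} - 810 = - \frac{2678}{3}$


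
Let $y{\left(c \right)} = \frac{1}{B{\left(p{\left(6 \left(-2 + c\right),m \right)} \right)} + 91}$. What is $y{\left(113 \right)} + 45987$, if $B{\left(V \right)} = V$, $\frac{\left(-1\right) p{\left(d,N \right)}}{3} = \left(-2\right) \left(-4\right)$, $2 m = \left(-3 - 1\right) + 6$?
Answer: $\frac{3081130}{67} \approx 45987.0$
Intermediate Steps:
$m = 1$ ($m = \frac{\left(-3 - 1\right) + 6}{2} = \frac{-4 + 6}{2} = \frac{1}{2} \cdot 2 = 1$)
$p{\left(d,N \right)} = -24$ ($p{\left(d,N \right)} = - 3 \left(\left(-2\right) \left(-4\right)\right) = \left(-3\right) 8 = -24$)
$y{\left(c \right)} = \frac{1}{67}$ ($y{\left(c \right)} = \frac{1}{-24 + 91} = \frac{1}{67}$)
$y{\left(113 \right)} + 45987 = \frac{1}{67} + 45987 = \frac{3081130}{67}$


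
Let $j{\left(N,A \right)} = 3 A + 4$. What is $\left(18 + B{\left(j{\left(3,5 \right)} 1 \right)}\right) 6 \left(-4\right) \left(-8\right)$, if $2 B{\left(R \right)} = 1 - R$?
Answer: $1728$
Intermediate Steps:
$j{\left(N,A \right)} = 4 + 3 A$
$B{\left(R \right)} = \frac{1}{2} - \frac{R}{2}$ ($B{\left(R \right)} = \frac{1 - R}{2} = \frac{1}{2} - \frac{R}{2}$)
$\left(18 + B{\left(j{\left(3,5 \right)} 1 \right)}\right) 6 \left(-4\right) \left(-8\right) = \left(18 + \left(\frac{1}{2} - \frac{\left(4 + 3 \cdot 5\right) 1}{2}\right)\right) 6 \left(-4\right) \left(-8\right) = \left(18 + \left(\frac{1}{2} - \frac{\left(4 + 15\right) 1}{2}\right)\right) \left(-24\right) \left(-8\right) = \left(18 + \left(\frac{1}{2} - \frac{19 \cdot 1}{2}\right)\right) \left(-24\right) \left(-8\right) = \left(18 + \left(\frac{1}{2} - \frac{19}{2}\right)\right) \left(-24\right) \left(-8\right) = \left(18 - 9\right) \left(-24\right) \left(-8\right) = 9 \left(-24\right) \left(-8\right) = \left(-216\right) \left(-8\right) = 1728$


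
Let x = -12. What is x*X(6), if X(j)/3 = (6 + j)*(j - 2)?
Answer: -1728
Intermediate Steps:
X(j) = 3*(-2 + j)*(6 + j) (X(j) = 3*((6 + j)*(j - 2)) = 3*((6 + j)*(-2 + j)) = 3*((-2 + j)*(6 + j)) = 3*(-2 + j)*(6 + j))
x*X(6) = -12*(-36 + 3*6**2 + 12*6) = -12*(-36 + 3*36 + 72) = -12*(-36 + 108 + 72) = -12*144 = -1728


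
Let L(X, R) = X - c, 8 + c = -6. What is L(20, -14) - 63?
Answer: -29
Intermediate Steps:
c = -14 (c = -8 - 6 = -14)
L(X, R) = 14 + X (L(X, R) = X - 1*(-14) = X + 14 = 14 + X)
L(20, -14) - 63 = (14 + 20) - 63 = 34 - 63 = -29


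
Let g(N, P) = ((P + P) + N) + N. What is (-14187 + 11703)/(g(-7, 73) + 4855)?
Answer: -2484/4987 ≈ -0.49810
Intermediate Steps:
g(N, P) = 2*N + 2*P (g(N, P) = (2*P + N) + N = (N + 2*P) + N = 2*N + 2*P)
(-14187 + 11703)/(g(-7, 73) + 4855) = (-14187 + 11703)/((2*(-7) + 2*73) + 4855) = -2484/((-14 + 146) + 4855) = -2484/(132 + 4855) = -2484/4987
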